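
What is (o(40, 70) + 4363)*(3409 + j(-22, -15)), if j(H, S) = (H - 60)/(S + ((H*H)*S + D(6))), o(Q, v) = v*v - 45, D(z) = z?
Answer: 228422989454/7269 ≈ 3.1424e+7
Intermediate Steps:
o(Q, v) = -45 + v**2 (o(Q, v) = v**2 - 45 = -45 + v**2)
j(H, S) = (-60 + H)/(6 + S + S*H**2) (j(H, S) = (H - 60)/(S + ((H*H)*S + 6)) = (-60 + H)/(S + (H**2*S + 6)) = (-60 + H)/(S + (S*H**2 + 6)) = (-60 + H)/(S + (6 + S*H**2)) = (-60 + H)/(6 + S + S*H**2))
(o(40, 70) + 4363)*(3409 + j(-22, -15)) = ((-45 + 70**2) + 4363)*(3409 + (-60 - 22)/(6 - 15 - 15*(-22)**2)) = ((-45 + 4900) + 4363)*(3409 - 82/(6 - 15 - 15*484)) = (4855 + 4363)*(3409 - 82/(6 - 15 - 7260)) = 9218*(3409 - 82/(-7269)) = 9218*(3409 - 1/7269*(-82)) = 9218*(3409 + 82/7269) = 9218*(24780103/7269) = 228422989454/7269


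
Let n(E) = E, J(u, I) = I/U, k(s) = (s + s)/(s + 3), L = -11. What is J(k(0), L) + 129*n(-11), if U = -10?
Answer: -14179/10 ≈ -1417.9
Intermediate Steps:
k(s) = 2*s/(3 + s) (k(s) = (2*s)/(3 + s) = 2*s/(3 + s))
J(u, I) = -I/10 (J(u, I) = I/(-10) = I*(-1/10) = -I/10)
J(k(0), L) + 129*n(-11) = -1/10*(-11) + 129*(-11) = 11/10 - 1419 = -14179/10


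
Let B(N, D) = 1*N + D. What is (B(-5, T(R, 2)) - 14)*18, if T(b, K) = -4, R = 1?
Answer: -414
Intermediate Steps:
B(N, D) = D + N (B(N, D) = N + D = D + N)
(B(-5, T(R, 2)) - 14)*18 = ((-4 - 5) - 14)*18 = (-9 - 14)*18 = -23*18 = -414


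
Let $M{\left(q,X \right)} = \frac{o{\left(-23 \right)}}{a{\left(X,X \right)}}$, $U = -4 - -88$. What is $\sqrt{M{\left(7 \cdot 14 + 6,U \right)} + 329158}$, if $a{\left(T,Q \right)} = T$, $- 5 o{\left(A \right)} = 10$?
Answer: $\frac{\sqrt{580634670}}{42} \approx 573.72$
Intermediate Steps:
$o{\left(A \right)} = -2$ ($o{\left(A \right)} = \left(- \frac{1}{5}\right) 10 = -2$)
$U = 84$ ($U = -4 + 88 = 84$)
$M{\left(q,X \right)} = - \frac{2}{X}$
$\sqrt{M{\left(7 \cdot 14 + 6,U \right)} + 329158} = \sqrt{- \frac{2}{84} + 329158} = \sqrt{\left(-2\right) \frac{1}{84} + 329158} = \sqrt{- \frac{1}{42} + 329158} = \sqrt{\frac{13824635}{42}} = \frac{\sqrt{580634670}}{42}$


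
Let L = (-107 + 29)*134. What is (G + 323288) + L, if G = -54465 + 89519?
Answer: 347890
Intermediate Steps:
L = -10452 (L = -78*134 = -10452)
G = 35054
(G + 323288) + L = (35054 + 323288) - 10452 = 358342 - 10452 = 347890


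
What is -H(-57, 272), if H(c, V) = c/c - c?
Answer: -58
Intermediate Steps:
H(c, V) = 1 - c
-H(-57, 272) = -(1 - 1*(-57)) = -(1 + 57) = -1*58 = -58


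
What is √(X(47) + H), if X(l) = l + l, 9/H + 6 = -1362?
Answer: √542906/76 ≈ 9.6950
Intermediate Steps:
H = -1/152 (H = 9/(-6 - 1362) = 9/(-1368) = 9*(-1/1368) = -1/152 ≈ -0.0065789)
X(l) = 2*l
√(X(47) + H) = √(2*47 - 1/152) = √(94 - 1/152) = √(14287/152) = √542906/76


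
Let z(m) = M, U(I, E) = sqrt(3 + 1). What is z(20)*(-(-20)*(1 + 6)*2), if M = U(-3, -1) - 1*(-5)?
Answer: 1960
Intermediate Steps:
U(I, E) = 2 (U(I, E) = sqrt(4) = 2)
M = 7 (M = 2 - 1*(-5) = 2 + 5 = 7)
z(m) = 7
z(20)*(-(-20)*(1 + 6)*2) = 7*(-(-20)*(1 + 6)*2) = 7*(-(-20)*7*2) = 7*(-5*(-28)*2) = 7*(140*2) = 7*280 = 1960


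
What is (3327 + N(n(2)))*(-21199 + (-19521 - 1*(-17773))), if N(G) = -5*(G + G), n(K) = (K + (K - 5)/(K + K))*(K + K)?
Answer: -75197319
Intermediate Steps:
n(K) = 2*K*(K + (-5 + K)/(2*K)) (n(K) = (K + (-5 + K)/((2*K)))*(2*K) = (K + (-5 + K)*(1/(2*K)))*(2*K) = (K + (-5 + K)/(2*K))*(2*K) = 2*K*(K + (-5 + K)/(2*K)))
N(G) = -10*G
(3327 + N(n(2)))*(-21199 + (-19521 - 1*(-17773))) = (3327 - 10*(-5 + 2 + 2*2²))*(-21199 + (-19521 - 1*(-17773))) = (3327 - 10*(-5 + 2 + 2*4))*(-21199 + (-19521 + 17773)) = (3327 - 10*(-5 + 2 + 8))*(-21199 - 1748) = (3327 - 10*5)*(-22947) = (3327 - 50)*(-22947) = 3277*(-22947) = -75197319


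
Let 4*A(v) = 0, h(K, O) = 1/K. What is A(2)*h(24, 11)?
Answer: 0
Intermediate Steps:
A(v) = 0 (A(v) = (¼)*0 = 0)
A(2)*h(24, 11) = 0/24 = 0*(1/24) = 0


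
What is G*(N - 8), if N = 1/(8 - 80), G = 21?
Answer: -4039/24 ≈ -168.29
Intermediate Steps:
N = -1/72 (N = 1/(-72) = -1/72 ≈ -0.013889)
G*(N - 8) = 21*(-1/72 - 8) = 21*(-577/72) = -4039/24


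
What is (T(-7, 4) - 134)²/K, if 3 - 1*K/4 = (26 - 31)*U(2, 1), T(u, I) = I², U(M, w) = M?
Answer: 3481/13 ≈ 267.77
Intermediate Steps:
K = 52 (K = 12 - 4*(26 - 31)*2 = 12 - (-20)*2 = 12 - 4*(-10) = 12 + 40 = 52)
(T(-7, 4) - 134)²/K = (4² - 134)²/52 = (16 - 134)²*(1/52) = (-118)²*(1/52) = 13924*(1/52) = 3481/13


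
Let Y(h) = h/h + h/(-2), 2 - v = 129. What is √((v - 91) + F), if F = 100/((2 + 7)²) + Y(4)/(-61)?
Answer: I*√65328377/549 ≈ 14.722*I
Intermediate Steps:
v = -127 (v = 2 - 1*129 = 2 - 129 = -127)
Y(h) = 1 - h/2 (Y(h) = 1 + h*(-½) = 1 - h/2)
F = 6181/4941 (F = 100/((2 + 7)²) + (1 - ½*4)/(-61) = 100/(9²) + (1 - 2)*(-1/61) = 100/81 - 1*(-1/61) = 100*(1/81) + 1/61 = 100/81 + 1/61 = 6181/4941 ≈ 1.2510)
√((v - 91) + F) = √((-127 - 91) + 6181/4941) = √(-218 + 6181/4941) = √(-1070957/4941) = I*√65328377/549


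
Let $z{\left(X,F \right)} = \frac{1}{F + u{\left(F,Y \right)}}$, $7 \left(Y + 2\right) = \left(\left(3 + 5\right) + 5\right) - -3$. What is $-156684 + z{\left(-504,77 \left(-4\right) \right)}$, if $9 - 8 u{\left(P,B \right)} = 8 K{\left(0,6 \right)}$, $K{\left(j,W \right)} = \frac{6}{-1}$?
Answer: $- \frac{377138396}{2407} \approx -1.5668 \cdot 10^{5}$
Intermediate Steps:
$K{\left(j,W \right)} = -6$ ($K{\left(j,W \right)} = 6 \left(-1\right) = -6$)
$Y = \frac{2}{7}$ ($Y = -2 + \frac{\left(\left(3 + 5\right) + 5\right) - -3}{7} = -2 + \frac{\left(8 + 5\right) + 3}{7} = -2 + \frac{13 + 3}{7} = -2 + \frac{1}{7} \cdot 16 = -2 + \frac{16}{7} = \frac{2}{7} \approx 0.28571$)
$u{\left(P,B \right)} = \frac{57}{8}$ ($u{\left(P,B \right)} = \frac{9}{8} - \frac{8 \left(-6\right)}{8} = \frac{9}{8} - -6 = \frac{9}{8} + 6 = \frac{57}{8}$)
$z{\left(X,F \right)} = \frac{1}{\frac{57}{8} + F}$ ($z{\left(X,F \right)} = \frac{1}{F + \frac{57}{8}} = \frac{1}{\frac{57}{8} + F}$)
$-156684 + z{\left(-504,77 \left(-4\right) \right)} = -156684 + \frac{8}{57 + 8 \cdot 77 \left(-4\right)} = -156684 + \frac{8}{57 + 8 \left(-308\right)} = -156684 + \frac{8}{57 - 2464} = -156684 + \frac{8}{-2407} = -156684 + 8 \left(- \frac{1}{2407}\right) = -156684 - \frac{8}{2407} = - \frac{377138396}{2407}$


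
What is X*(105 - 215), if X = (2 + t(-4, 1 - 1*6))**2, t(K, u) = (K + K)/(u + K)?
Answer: -74360/81 ≈ -918.02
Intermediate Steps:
t(K, u) = 2*K/(K + u) (t(K, u) = (2*K)/(K + u) = 2*K/(K + u))
X = 676/81 (X = (2 + 2*(-4)/(-4 + (1 - 1*6)))**2 = (2 + 2*(-4)/(-4 + (1 - 6)))**2 = (2 + 2*(-4)/(-4 - 5))**2 = (2 + 2*(-4)/(-9))**2 = (2 + 2*(-4)*(-1/9))**2 = (2 + 8/9)**2 = (26/9)**2 = 676/81 ≈ 8.3457)
X*(105 - 215) = 676*(105 - 215)/81 = (676/81)*(-110) = -74360/81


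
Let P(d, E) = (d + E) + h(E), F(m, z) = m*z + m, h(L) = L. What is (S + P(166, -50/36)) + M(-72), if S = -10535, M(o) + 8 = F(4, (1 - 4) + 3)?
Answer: -93382/9 ≈ -10376.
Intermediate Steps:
F(m, z) = m + m*z
P(d, E) = d + 2*E (P(d, E) = (d + E) + E = (E + d) + E = d + 2*E)
M(o) = -4 (M(o) = -8 + 4*(1 + ((1 - 4) + 3)) = -8 + 4*(1 + (-3 + 3)) = -8 + 4*(1 + 0) = -8 + 4*1 = -8 + 4 = -4)
(S + P(166, -50/36)) + M(-72) = (-10535 + (166 + 2*(-50/36))) - 4 = (-10535 + (166 + 2*(-50*1/36))) - 4 = (-10535 + (166 + 2*(-25/18))) - 4 = (-10535 + (166 - 25/9)) - 4 = (-10535 + 1469/9) - 4 = -93346/9 - 4 = -93382/9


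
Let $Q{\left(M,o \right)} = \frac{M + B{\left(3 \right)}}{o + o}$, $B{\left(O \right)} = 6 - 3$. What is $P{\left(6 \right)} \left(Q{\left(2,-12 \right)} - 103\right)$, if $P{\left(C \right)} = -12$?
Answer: $\frac{2477}{2} \approx 1238.5$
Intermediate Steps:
$B{\left(O \right)} = 3$
$Q{\left(M,o \right)} = \frac{3 + M}{2 o}$ ($Q{\left(M,o \right)} = \frac{M + 3}{o + o} = \frac{3 + M}{2 o}$)
$P{\left(6 \right)} \left(Q{\left(2,-12 \right)} - 103\right) = - 12 \left(\frac{3 + 2}{2 \left(-12\right)} - 103\right) = - 12 \left(\frac{1}{2} \left(- \frac{1}{12}\right) 5 - 103\right) = - 12 \left(- \frac{5}{24} - 103\right) = \left(-12\right) \left(- \frac{2477}{24}\right) = \frac{2477}{2}$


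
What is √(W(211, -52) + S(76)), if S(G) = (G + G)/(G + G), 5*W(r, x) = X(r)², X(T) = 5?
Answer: √6 ≈ 2.4495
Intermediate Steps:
W(r, x) = 5 (W(r, x) = (⅕)*5² = (⅕)*25 = 5)
S(G) = 1 (S(G) = (2*G)/((2*G)) = (2*G)*(1/(2*G)) = 1)
√(W(211, -52) + S(76)) = √(5 + 1) = √6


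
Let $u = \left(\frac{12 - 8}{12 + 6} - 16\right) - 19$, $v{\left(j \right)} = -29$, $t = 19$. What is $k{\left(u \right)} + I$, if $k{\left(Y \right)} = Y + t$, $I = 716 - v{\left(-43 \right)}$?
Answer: $\frac{6563}{9} \approx 729.22$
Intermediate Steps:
$u = - \frac{313}{9}$ ($u = \left(\frac{4}{18} - 16\right) - 19 = \left(4 \cdot \frac{1}{18} - 16\right) - 19 = \left(\frac{2}{9} - 16\right) - 19 = - \frac{142}{9} - 19 = - \frac{313}{9} \approx -34.778$)
$I = 745$ ($I = 716 - -29 = 716 + 29 = 745$)
$k{\left(Y \right)} = 19 + Y$ ($k{\left(Y \right)} = Y + 19 = 19 + Y$)
$k{\left(u \right)} + I = \left(19 - \frac{313}{9}\right) + 745 = - \frac{142}{9} + 745 = \frac{6563}{9}$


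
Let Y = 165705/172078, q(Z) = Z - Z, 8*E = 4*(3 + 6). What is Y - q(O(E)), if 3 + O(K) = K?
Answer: 165705/172078 ≈ 0.96296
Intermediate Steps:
E = 9/2 (E = (4*(3 + 6))/8 = (4*9)/8 = (1/8)*36 = 9/2 ≈ 4.5000)
O(K) = -3 + K
q(Z) = 0
Y = 165705/172078 (Y = 165705*(1/172078) = 165705/172078 ≈ 0.96296)
Y - q(O(E)) = 165705/172078 - 1*0 = 165705/172078 + 0 = 165705/172078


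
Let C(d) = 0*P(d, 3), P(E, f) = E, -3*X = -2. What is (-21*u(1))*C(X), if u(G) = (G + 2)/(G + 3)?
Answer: 0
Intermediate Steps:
X = 2/3 (X = -1/3*(-2) = 2/3 ≈ 0.66667)
C(d) = 0 (C(d) = 0*d = 0)
u(G) = (2 + G)/(3 + G)
(-21*u(1))*C(X) = -21*(2 + 1)/(3 + 1)*0 = -21*3/4*0 = -63/4*0 = 0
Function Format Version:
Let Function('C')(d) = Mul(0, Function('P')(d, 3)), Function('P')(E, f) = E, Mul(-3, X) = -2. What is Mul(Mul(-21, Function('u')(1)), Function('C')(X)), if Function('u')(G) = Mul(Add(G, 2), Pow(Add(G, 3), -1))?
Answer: 0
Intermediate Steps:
X = Rational(2, 3) (X = Mul(Rational(-1, 3), -2) = Rational(2, 3) ≈ 0.66667)
Function('C')(d) = 0 (Function('C')(d) = Mul(0, d) = 0)
Function('u')(G) = Mul(Pow(Add(3, G), -1), Add(2, G)) (Function('u')(G) = Mul(Add(2, G), Pow(Add(3, G), -1)) = Mul(Pow(Add(3, G), -1), Add(2, G)))
Mul(Mul(-21, Function('u')(1)), Function('C')(X)) = Mul(Mul(-21, Mul(Pow(Add(3, 1), -1), Add(2, 1))), 0) = Mul(Mul(-21, Mul(Pow(4, -1), 3)), 0) = Mul(Mul(-21, Mul(Rational(1, 4), 3)), 0) = Mul(Mul(-21, Rational(3, 4)), 0) = Mul(Rational(-63, 4), 0) = 0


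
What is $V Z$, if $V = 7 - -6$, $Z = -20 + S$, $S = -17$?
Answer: $-481$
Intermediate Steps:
$Z = -37$ ($Z = -20 - 17 = -37$)
$V = 13$ ($V = 7 + 6 = 13$)
$V Z = 13 \left(-37\right) = -481$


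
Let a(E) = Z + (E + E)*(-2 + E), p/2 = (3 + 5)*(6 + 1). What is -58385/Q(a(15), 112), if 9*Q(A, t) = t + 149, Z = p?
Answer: -58385/29 ≈ -2013.3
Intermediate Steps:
p = 112 (p = 2*((3 + 5)*(6 + 1)) = 2*(8*7) = 2*56 = 112)
Z = 112
a(E) = 112 + 2*E*(-2 + E) (a(E) = 112 + (E + E)*(-2 + E) = 112 + (2*E)*(-2 + E) = 112 + 2*E*(-2 + E))
Q(A, t) = 149/9 + t/9 (Q(A, t) = (t + 149)/9 = (149 + t)/9 = 149/9 + t/9)
-58385/Q(a(15), 112) = -58385/(149/9 + (⅑)*112) = -58385/(149/9 + 112/9) = -58385/29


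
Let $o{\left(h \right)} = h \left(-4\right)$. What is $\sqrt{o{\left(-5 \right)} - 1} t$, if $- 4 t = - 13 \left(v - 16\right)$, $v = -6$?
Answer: $- \frac{143 \sqrt{19}}{2} \approx -311.66$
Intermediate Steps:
$o{\left(h \right)} = - 4 h$
$t = - \frac{143}{2}$ ($t = - \frac{\left(-13\right) \left(-6 - 16\right)}{4} = - \frac{\left(-13\right) \left(-22\right)}{4} = \left(- \frac{1}{4}\right) 286 = - \frac{143}{2} \approx -71.5$)
$\sqrt{o{\left(-5 \right)} - 1} t = \sqrt{\left(-4\right) \left(-5\right) - 1} \left(- \frac{143}{2}\right) = \sqrt{20 - 1} \left(- \frac{143}{2}\right) = \sqrt{19} \left(- \frac{143}{2}\right) = - \frac{143 \sqrt{19}}{2}$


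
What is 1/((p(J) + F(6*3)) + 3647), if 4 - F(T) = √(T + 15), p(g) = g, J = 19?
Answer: 3670/13468867 + √33/13468867 ≈ 0.00027291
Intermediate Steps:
F(T) = 4 - √(15 + T) (F(T) = 4 - √(T + 15) = 4 - √(15 + T))
1/((p(J) + F(6*3)) + 3647) = 1/((19 + (4 - √(15 + 6*3))) + 3647) = 1/((19 + (4 - √(15 + 18))) + 3647) = 1/((19 + (4 - √33)) + 3647) = 1/((23 - √33) + 3647) = 1/(3670 - √33)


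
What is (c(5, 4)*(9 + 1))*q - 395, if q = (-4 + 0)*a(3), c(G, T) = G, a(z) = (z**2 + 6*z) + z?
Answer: -6395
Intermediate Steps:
a(z) = z**2 + 7*z
q = -120 (q = (-4 + 0)*(3*(7 + 3)) = -12*10 = -4*30 = -120)
(c(5, 4)*(9 + 1))*q - 395 = (5*(9 + 1))*(-120) - 395 = (5*10)*(-120) - 395 = 50*(-120) - 395 = -6000 - 395 = -6395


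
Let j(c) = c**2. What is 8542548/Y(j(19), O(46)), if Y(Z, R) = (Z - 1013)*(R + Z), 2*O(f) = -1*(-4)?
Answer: -711879/19723 ≈ -36.094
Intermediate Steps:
O(f) = 2 (O(f) = (-1*(-4))/2 = (1/2)*4 = 2)
Y(Z, R) = (-1013 + Z)*(R + Z)
8542548/Y(j(19), O(46)) = 8542548/((19**2)**2 - 1013*2 - 1013*19**2 + 2*19**2) = 8542548/(361**2 - 2026 - 1013*361 + 2*361) = 8542548/(130321 - 2026 - 365693 + 722) = 8542548/(-236676) = 8542548*(-1/236676) = -711879/19723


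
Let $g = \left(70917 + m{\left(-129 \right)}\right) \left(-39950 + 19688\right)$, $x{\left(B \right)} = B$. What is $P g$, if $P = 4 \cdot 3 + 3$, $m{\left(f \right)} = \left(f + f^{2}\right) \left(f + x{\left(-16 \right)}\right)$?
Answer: $706127559390$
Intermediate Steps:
$m{\left(f \right)} = \left(-16 + f\right) \left(f + f^{2}\right)$ ($m{\left(f \right)} = \left(f + f^{2}\right) \left(f - 16\right) = \left(f + f^{2}\right) \left(-16 + f\right) = \left(-16 + f\right) \left(f + f^{2}\right)$)
$g = 47075170626$ ($g = \left(70917 - 129 \left(-16 + \left(-129\right)^{2} - -1935\right)\right) \left(-39950 + 19688\right) = \left(70917 - 129 \left(-16 + 16641 + 1935\right)\right) \left(-20262\right) = \left(70917 - 2394240\right) \left(-20262\right) = \left(-2323323\right) \left(-20262\right) = 47075170626$)
$P = 15$ ($P = 12 + 3 = 15$)
$P g = 15 \cdot 47075170626 = 706127559390$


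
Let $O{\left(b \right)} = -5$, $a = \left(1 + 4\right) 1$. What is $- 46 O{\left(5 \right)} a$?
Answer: $1150$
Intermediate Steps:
$a = 5$ ($a = 5 \cdot 1 = 5$)
$- 46 O{\left(5 \right)} a = \left(-46\right) \left(-5\right) 5 = 230 \cdot 5 = 1150$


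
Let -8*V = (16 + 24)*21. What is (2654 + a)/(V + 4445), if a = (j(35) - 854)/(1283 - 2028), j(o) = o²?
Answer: 1976859/3233300 ≈ 0.61141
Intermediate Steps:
a = -371/745 (a = (35² - 854)/(1283 - 2028) = (1225 - 854)/(-745) = 371*(-1/745) = -371/745 ≈ -0.49799)
V = -105 (V = -(16 + 24)*21/8 = -5*21 = -⅛*840 = -105)
(2654 + a)/(V + 4445) = (2654 - 371/745)/(-105 + 4445) = (1976859/745)/4340 = (1976859/745)*(1/4340) = 1976859/3233300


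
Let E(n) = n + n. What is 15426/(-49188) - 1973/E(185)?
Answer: -4281481/758315 ≈ -5.6460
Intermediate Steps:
E(n) = 2*n
15426/(-49188) - 1973/E(185) = 15426/(-49188) - 1973/(2*185) = 15426*(-1/49188) - 1973/370 = -2571/8198 - 1973*1/370 = -2571/8198 - 1973/370 = -4281481/758315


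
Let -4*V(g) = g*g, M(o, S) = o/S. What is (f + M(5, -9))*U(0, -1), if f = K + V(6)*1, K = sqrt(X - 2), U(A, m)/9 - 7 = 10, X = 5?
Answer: -1462 + 153*sqrt(3) ≈ -1197.0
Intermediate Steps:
U(A, m) = 153 (U(A, m) = 63 + 9*10 = 63 + 90 = 153)
V(g) = -g**2/4 (V(g) = -g*g/4 = -g**2/4)
K = sqrt(3) (K = sqrt(5 - 2) = sqrt(3) ≈ 1.7320)
f = -9 + sqrt(3) (f = sqrt(3) - 1/4*6**2*1 = sqrt(3) - 1/4*36*1 = sqrt(3) - 9*1 = sqrt(3) - 9 = -9 + sqrt(3) ≈ -7.2680)
(f + M(5, -9))*U(0, -1) = ((-9 + sqrt(3)) + 5/(-9))*153 = ((-9 + sqrt(3)) + 5*(-1/9))*153 = ((-9 + sqrt(3)) - 5/9)*153 = (-86/9 + sqrt(3))*153 = -1462 + 153*sqrt(3)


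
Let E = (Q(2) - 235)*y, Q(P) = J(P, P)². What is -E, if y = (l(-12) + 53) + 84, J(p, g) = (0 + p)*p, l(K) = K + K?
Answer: 24747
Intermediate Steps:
l(K) = 2*K
J(p, g) = p² (J(p, g) = p*p = p²)
y = 113 (y = (2*(-12) + 53) + 84 = (-24 + 53) + 84 = 29 + 84 = 113)
Q(P) = P⁴ (Q(P) = (P²)² = P⁴)
E = -24747 (E = (2⁴ - 235)*113 = (16 - 235)*113 = -219*113 = -24747)
-E = -1*(-24747) = 24747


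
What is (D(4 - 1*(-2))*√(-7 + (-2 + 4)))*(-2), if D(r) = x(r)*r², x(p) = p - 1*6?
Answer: 0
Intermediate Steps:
x(p) = -6 + p (x(p) = p - 6 = -6 + p)
D(r) = r²*(-6 + r) (D(r) = (-6 + r)*r² = r²*(-6 + r))
(D(4 - 1*(-2))*√(-7 + (-2 + 4)))*(-2) = (((4 - 1*(-2))²*(-6 + (4 - 1*(-2))))*√(-7 + (-2 + 4)))*(-2) = (((4 + 2)²*(-6 + (4 + 2)))*√(-7 + 2))*(-2) = ((6²*(-6 + 6))*√(-5))*(-2) = ((36*0)*(I*√5))*(-2) = (0*(I*√5))*(-2) = 0*(-2) = 0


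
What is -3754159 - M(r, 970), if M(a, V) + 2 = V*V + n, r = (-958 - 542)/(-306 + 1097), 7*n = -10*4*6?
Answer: -32865159/7 ≈ -4.6950e+6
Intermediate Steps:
n = -240/7 (n = (-10*4*6)/7 = (-40*6)/7 = (⅐)*(-240) = -240/7 ≈ -34.286)
r = -1500/791 ≈ -1.8963
M(a, V) = -254/7 + V² (M(a, V) = -2 + (V*V - 240/7) = -2 + (V² - 240/7) = -2 + (-240/7 + V²) = -254/7 + V²)
-3754159 - M(r, 970) = -3754159 - (-254/7 + 970²) = -3754159 - (-254/7 + 940900) = -3754159 - 1*6586046/7 = -3754159 - 6586046/7 = -32865159/7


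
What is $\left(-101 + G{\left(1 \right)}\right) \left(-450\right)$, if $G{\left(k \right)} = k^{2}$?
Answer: $45000$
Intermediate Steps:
$\left(-101 + G{\left(1 \right)}\right) \left(-450\right) = \left(-101 + 1^{2}\right) \left(-450\right) = \left(-101 + 1\right) \left(-450\right) = \left(-100\right) \left(-450\right) = 45000$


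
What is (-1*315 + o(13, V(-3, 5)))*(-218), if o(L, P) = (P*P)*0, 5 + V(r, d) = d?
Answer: 68670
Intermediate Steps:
V(r, d) = -5 + d
o(L, P) = 0 (o(L, P) = P²*0 = 0)
(-1*315 + o(13, V(-3, 5)))*(-218) = (-1*315 + 0)*(-218) = (-315 + 0)*(-218) = -315*(-218) = 68670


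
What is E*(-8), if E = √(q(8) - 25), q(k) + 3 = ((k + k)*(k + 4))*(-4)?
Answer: -16*I*√199 ≈ -225.71*I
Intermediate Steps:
q(k) = -3 - 8*k*(4 + k) (q(k) = -3 + ((k + k)*(k + 4))*(-4) = -3 + ((2*k)*(4 + k))*(-4) = -3 + (2*k*(4 + k))*(-4) = -3 - 8*k*(4 + k))
E = 2*I*√199 (E = √((-3 - 32*8 - 8*8²) - 25) = √((-3 - 256 - 8*64) - 25) = √((-3 - 256 - 512) - 25) = √(-771 - 25) = √(-796) = 2*I*√199 ≈ 28.213*I)
E*(-8) = (2*I*√199)*(-8) = -16*I*√199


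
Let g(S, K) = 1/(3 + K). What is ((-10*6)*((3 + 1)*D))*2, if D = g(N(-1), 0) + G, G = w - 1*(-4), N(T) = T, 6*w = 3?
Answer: -2320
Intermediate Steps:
w = ½ (w = (⅙)*3 = ½ ≈ 0.50000)
G = 9/2 (G = ½ - 1*(-4) = ½ + 4 = 9/2 ≈ 4.5000)
D = 29/6 (D = 1/(3 + 0) + 9/2 = 1/3 + 9/2 = ⅓ + 9/2 = 29/6 ≈ 4.8333)
((-10*6)*((3 + 1)*D))*2 = ((-10*6)*((3 + 1)*(29/6)))*2 = -240*29/6*2 = -60*58/3*2 = -1160*2 = -2320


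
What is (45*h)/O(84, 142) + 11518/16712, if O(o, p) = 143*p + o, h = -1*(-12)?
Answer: 12193825/17037884 ≈ 0.71569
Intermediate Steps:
h = 12
O(o, p) = o + 143*p
(45*h)/O(84, 142) + 11518/16712 = (45*12)/(84 + 143*142) + 11518/16712 = 540/(84 + 20306) + 11518*(1/16712) = 540/20390 + 5759/8356 = 540*(1/20390) + 5759/8356 = 54/2039 + 5759/8356 = 12193825/17037884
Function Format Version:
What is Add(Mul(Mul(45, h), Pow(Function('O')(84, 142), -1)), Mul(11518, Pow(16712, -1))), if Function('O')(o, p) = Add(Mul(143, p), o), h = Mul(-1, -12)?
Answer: Rational(12193825, 17037884) ≈ 0.71569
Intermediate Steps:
h = 12
Function('O')(o, p) = Add(o, Mul(143, p))
Add(Mul(Mul(45, h), Pow(Function('O')(84, 142), -1)), Mul(11518, Pow(16712, -1))) = Add(Mul(Mul(45, 12), Pow(Add(84, Mul(143, 142)), -1)), Mul(11518, Pow(16712, -1))) = Add(Mul(540, Pow(Add(84, 20306), -1)), Mul(11518, Rational(1, 16712))) = Add(Mul(540, Pow(20390, -1)), Rational(5759, 8356)) = Add(Mul(540, Rational(1, 20390)), Rational(5759, 8356)) = Add(Rational(54, 2039), Rational(5759, 8356)) = Rational(12193825, 17037884)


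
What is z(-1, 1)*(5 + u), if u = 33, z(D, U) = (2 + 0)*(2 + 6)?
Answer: 608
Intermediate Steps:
z(D, U) = 16 (z(D, U) = 2*8 = 16)
z(-1, 1)*(5 + u) = 16*(5 + 33) = 16*38 = 608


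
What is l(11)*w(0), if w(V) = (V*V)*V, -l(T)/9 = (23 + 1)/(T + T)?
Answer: 0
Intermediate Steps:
l(T) = -108/T (l(T) = -9*(23 + 1)/(T + T) = -216/(2*T) = -216*1/(2*T) = -108/T)
w(V) = V**3 (w(V) = V**2*V = V**3)
l(11)*w(0) = -108/11*0**3 = -108*1/11*0 = -108/11*0 = 0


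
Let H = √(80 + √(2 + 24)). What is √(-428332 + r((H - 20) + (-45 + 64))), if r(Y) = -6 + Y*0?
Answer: I*√428338 ≈ 654.48*I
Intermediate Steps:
H = √(80 + √26) ≈ 9.2249
r(Y) = -6 (r(Y) = -6 + 0 = -6)
√(-428332 + r((H - 20) + (-45 + 64))) = √(-428332 - 6) = √(-428338) = I*√428338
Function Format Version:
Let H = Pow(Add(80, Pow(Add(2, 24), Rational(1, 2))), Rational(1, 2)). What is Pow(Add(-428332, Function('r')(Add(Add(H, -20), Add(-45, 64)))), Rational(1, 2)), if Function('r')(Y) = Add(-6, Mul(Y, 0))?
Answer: Mul(I, Pow(428338, Rational(1, 2))) ≈ Mul(654.48, I)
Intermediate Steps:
H = Pow(Add(80, Pow(26, Rational(1, 2))), Rational(1, 2)) ≈ 9.2249
Function('r')(Y) = -6 (Function('r')(Y) = Add(-6, 0) = -6)
Pow(Add(-428332, Function('r')(Add(Add(H, -20), Add(-45, 64)))), Rational(1, 2)) = Pow(Add(-428332, -6), Rational(1, 2)) = Pow(-428338, Rational(1, 2)) = Mul(I, Pow(428338, Rational(1, 2)))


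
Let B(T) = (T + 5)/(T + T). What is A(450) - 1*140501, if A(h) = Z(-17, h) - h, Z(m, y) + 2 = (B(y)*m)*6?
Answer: -4230137/30 ≈ -1.4100e+5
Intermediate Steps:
B(T) = (5 + T)/(2*T) (B(T) = (5 + T)/((2*T)) = (5 + T)*(1/(2*T)) = (5 + T)/(2*T))
Z(m, y) = -2 + 3*m*(5 + y)/y (Z(m, y) = -2 + (((5 + y)/(2*y))*m)*6 = -2 + (m*(5 + y)/(2*y))*6 = -2 + 3*m*(5 + y)/y)
A(h) = -53 - h - 255/h (A(h) = (-2 + 3*(-17) + 15*(-17)/h) - h = (-2 - 51 - 255/h) - h = (-53 - 255/h) - h = -53 - h - 255/h)
A(450) - 1*140501 = (-53 - 1*450 - 255/450) - 1*140501 = (-53 - 450 - 255*1/450) - 140501 = (-53 - 450 - 17/30) - 140501 = -15107/30 - 140501 = -4230137/30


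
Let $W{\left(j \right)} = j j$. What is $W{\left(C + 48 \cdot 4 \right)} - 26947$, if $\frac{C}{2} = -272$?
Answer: $96957$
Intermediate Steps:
$C = -544$ ($C = 2 \left(-272\right) = -544$)
$W{\left(j \right)} = j^{2}$
$W{\left(C + 48 \cdot 4 \right)} - 26947 = \left(-544 + 48 \cdot 4\right)^{2} - 26947 = \left(-544 + 192\right)^{2} - 26947 = \left(-352\right)^{2} - 26947 = 123904 - 26947 = 96957$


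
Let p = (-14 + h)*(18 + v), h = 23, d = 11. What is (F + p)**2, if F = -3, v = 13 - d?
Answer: 31329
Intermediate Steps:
v = 2 (v = 13 - 1*11 = 13 - 11 = 2)
p = 180 (p = (-14 + 23)*(18 + 2) = 9*20 = 180)
(F + p)**2 = (-3 + 180)**2 = 177**2 = 31329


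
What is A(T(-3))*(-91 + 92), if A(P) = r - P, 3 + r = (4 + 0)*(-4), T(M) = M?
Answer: -16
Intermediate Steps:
r = -19 (r = -3 + (4 + 0)*(-4) = -3 + 4*(-4) = -3 - 16 = -19)
A(P) = -19 - P
A(T(-3))*(-91 + 92) = (-19 - 1*(-3))*(-91 + 92) = (-19 + 3)*1 = -16*1 = -16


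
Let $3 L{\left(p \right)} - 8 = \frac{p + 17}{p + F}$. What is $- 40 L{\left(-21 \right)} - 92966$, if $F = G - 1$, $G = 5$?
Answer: $- \frac{4746866}{51} \approx -93076.0$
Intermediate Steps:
$F = 4$ ($F = 5 - 1 = 4$)
$L{\left(p \right)} = \frac{8}{3} + \frac{17 + p}{3 \left(4 + p\right)}$ ($L{\left(p \right)} = \frac{8}{3} + \frac{\left(p + 17\right) \frac{1}{p + 4}}{3} = \frac{8}{3} + \frac{\left(17 + p\right) \frac{1}{4 + p}}{3} = \frac{8}{3} + \frac{\frac{1}{4 + p} \left(17 + p\right)}{3} = \frac{8}{3} + \frac{17 + p}{3 \left(4 + p\right)}$)
$- 40 L{\left(-21 \right)} - 92966 = - 40 \frac{49 + 9 \left(-21\right)}{3 \left(4 - 21\right)} - 92966 = - 40 \frac{49 - 189}{3 \left(-17\right)} - 92966 = - 40 \cdot \frac{1}{3} \left(- \frac{1}{17}\right) \left(-140\right) - 92966 = \left(-40\right) \frac{140}{51} - 92966 = - \frac{5600}{51} - 92966 = - \frac{4746866}{51}$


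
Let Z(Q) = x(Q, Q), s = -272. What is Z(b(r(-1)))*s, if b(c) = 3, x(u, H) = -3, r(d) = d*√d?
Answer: 816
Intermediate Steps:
r(d) = d^(3/2)
Z(Q) = -3
Z(b(r(-1)))*s = -3*(-272) = 816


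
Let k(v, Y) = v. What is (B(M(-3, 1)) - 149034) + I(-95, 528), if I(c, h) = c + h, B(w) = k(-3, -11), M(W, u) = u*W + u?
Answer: -148604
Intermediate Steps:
M(W, u) = u + W*u (M(W, u) = W*u + u = u + W*u)
B(w) = -3
(B(M(-3, 1)) - 149034) + I(-95, 528) = (-3 - 149034) + (-95 + 528) = -149037 + 433 = -148604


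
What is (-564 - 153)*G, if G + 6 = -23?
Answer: 20793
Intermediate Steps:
G = -29 (G = -6 - 23 = -29)
(-564 - 153)*G = (-564 - 153)*(-29) = -717*(-29) = 20793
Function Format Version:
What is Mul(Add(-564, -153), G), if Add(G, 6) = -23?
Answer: 20793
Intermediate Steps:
G = -29 (G = Add(-6, -23) = -29)
Mul(Add(-564, -153), G) = Mul(Add(-564, -153), -29) = Mul(-717, -29) = 20793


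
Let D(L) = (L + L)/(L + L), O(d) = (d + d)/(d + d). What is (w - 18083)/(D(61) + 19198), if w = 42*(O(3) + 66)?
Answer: -15269/19199 ≈ -0.79530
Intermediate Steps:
O(d) = 1 (O(d) = (2*d)/((2*d)) = (2*d)*(1/(2*d)) = 1)
D(L) = 1 (D(L) = (2*L)/((2*L)) = (2*L)*(1/(2*L)) = 1)
w = 2814 (w = 42*(1 + 66) = 42*67 = 2814)
(w - 18083)/(D(61) + 19198) = (2814 - 18083)/(1 + 19198) = -15269/19199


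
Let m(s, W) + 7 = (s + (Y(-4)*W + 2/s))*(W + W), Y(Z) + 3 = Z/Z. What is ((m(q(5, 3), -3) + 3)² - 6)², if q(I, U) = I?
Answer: 17133239236/625 ≈ 2.7413e+7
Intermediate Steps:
Y(Z) = -2 (Y(Z) = -3 + Z/Z = -3 + 1 = -2)
m(s, W) = -7 + 2*W*(s - 2*W + 2/s) (m(s, W) = -7 + (s + (-2*W + 2/s))*(W + W) = -7 + (s - 2*W + 2/s)*(2*W) = -7 + 2*W*(s - 2*W + 2/s))
((m(q(5, 3), -3) + 3)² - 6)² = (((-7 - 4*(-3)² + 2*(-3)*5 + 4*(-3)/5) + 3)² - 6)² = (((-7 - 4*9 - 30 + 4*(-3)*(⅕)) + 3)² - 6)² = (((-7 - 36 - 30 - 12/5) + 3)² - 6)² = ((-377/5 + 3)² - 6)² = ((-362/5)² - 6)² = (131044/25 - 6)² = (130894/25)² = 17133239236/625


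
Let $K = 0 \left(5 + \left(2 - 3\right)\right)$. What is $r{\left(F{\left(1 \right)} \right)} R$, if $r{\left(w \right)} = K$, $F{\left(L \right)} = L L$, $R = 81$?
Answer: $0$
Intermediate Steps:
$F{\left(L \right)} = L^{2}$
$K = 0$ ($K = 0 \left(5 - 1\right) = 0 \cdot 4 = 0$)
$r{\left(w \right)} = 0$
$r{\left(F{\left(1 \right)} \right)} R = 0 \cdot 81 = 0$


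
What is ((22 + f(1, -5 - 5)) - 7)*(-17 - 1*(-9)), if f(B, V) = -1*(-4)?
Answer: -152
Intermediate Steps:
f(B, V) = 4
((22 + f(1, -5 - 5)) - 7)*(-17 - 1*(-9)) = ((22 + 4) - 7)*(-17 - 1*(-9)) = (26 - 7)*(-17 + 9) = 19*(-8) = -152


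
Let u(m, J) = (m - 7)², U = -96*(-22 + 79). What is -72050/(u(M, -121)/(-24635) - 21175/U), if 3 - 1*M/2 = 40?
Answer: -9712535976000/485744333 ≈ -19995.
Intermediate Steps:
M = -74 (M = 6 - 2*40 = 6 - 80 = -74)
U = -5472 (U = -96*57 = -5472)
u(m, J) = (-7 + m)²
-72050/(u(M, -121)/(-24635) - 21175/U) = -72050/((-7 - 74)²/(-24635) - 21175/(-5472)) = -72050/((-81)²*(-1/24635) - 21175*(-1/5472)) = -72050/(6561*(-1/24635) + 21175/5472) = -72050/(-6561/24635 + 21175/5472) = -72050/485744333/134802720 = -72050*134802720/485744333 = -9712535976000/485744333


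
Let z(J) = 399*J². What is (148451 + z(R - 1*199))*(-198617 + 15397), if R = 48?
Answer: -1694061281000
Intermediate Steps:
(148451 + z(R - 1*199))*(-198617 + 15397) = (148451 + 399*(48 - 1*199)²)*(-198617 + 15397) = (148451 + 399*(48 - 199)²)*(-183220) = (148451 + 399*(-151)²)*(-183220) = (148451 + 399*22801)*(-183220) = (148451 + 9097599)*(-183220) = 9246050*(-183220) = -1694061281000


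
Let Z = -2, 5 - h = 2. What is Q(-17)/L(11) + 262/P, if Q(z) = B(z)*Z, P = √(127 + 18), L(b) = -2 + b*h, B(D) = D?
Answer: 34/31 + 262*√145/145 ≈ 22.855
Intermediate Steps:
h = 3 (h = 5 - 1*2 = 5 - 2 = 3)
L(b) = -2 + 3*b (L(b) = -2 + b*3 = -2 + 3*b)
P = √145 ≈ 12.042
Q(z) = -2*z (Q(z) = z*(-2) = -2*z)
Q(-17)/L(11) + 262/P = (-2*(-17))/(-2 + 3*11) + 262/(√145) = 34/(-2 + 33) + 262*(√145/145) = 34/31 + 262*√145/145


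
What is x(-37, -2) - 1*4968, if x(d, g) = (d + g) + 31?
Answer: -4976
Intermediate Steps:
x(d, g) = 31 + d + g
x(-37, -2) - 1*4968 = (31 - 37 - 2) - 1*4968 = -8 - 4968 = -4976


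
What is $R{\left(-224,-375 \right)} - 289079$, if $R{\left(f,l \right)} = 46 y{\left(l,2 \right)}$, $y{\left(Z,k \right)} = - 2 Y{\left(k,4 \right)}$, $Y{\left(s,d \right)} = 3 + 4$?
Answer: $-289723$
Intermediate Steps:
$Y{\left(s,d \right)} = 7$
$y{\left(Z,k \right)} = -14$ ($y{\left(Z,k \right)} = \left(-2\right) 7 = -14$)
$R{\left(f,l \right)} = -644$ ($R{\left(f,l \right)} = 46 \left(-14\right) = -644$)
$R{\left(-224,-375 \right)} - 289079 = -644 - 289079 = -289723$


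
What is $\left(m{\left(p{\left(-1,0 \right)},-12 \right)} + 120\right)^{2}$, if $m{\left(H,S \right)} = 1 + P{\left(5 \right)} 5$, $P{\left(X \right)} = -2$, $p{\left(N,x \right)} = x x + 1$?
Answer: $12321$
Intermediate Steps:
$p{\left(N,x \right)} = 1 + x^{2}$ ($p{\left(N,x \right)} = x^{2} + 1 = 1 + x^{2}$)
$m{\left(H,S \right)} = -9$ ($m{\left(H,S \right)} = 1 - 10 = -9$)
$\left(m{\left(p{\left(-1,0 \right)},-12 \right)} + 120\right)^{2} = \left(-9 + 120\right)^{2} = 111^{2} = 12321$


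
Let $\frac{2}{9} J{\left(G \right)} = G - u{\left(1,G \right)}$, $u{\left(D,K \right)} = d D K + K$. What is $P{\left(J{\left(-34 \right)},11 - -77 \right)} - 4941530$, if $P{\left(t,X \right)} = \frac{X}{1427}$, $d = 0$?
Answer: $- \frac{7051563222}{1427} \approx -4.9415 \cdot 10^{6}$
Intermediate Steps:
$u{\left(D,K \right)} = K$ ($u{\left(D,K \right)} = 0 D K + K = 0 K + K = 0 + K = K$)
$J{\left(G \right)} = 0$ ($J{\left(G \right)} = \frac{9 \left(G - G\right)}{2} = \frac{9}{2} \cdot 0 = 0$)
$P{\left(t,X \right)} = \frac{X}{1427}$ ($P{\left(t,X \right)} = X \frac{1}{1427} = \frac{X}{1427}$)
$P{\left(J{\left(-34 \right)},11 - -77 \right)} - 4941530 = \frac{11 - -77}{1427} - 4941530 = \frac{11 + 77}{1427} - 4941530 = \frac{1}{1427} \cdot 88 - 4941530 = \frac{88}{1427} - 4941530 = - \frac{7051563222}{1427}$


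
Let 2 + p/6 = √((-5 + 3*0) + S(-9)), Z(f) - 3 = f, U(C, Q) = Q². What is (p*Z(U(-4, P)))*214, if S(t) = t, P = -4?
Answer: -48792 + 24396*I*√14 ≈ -48792.0 + 91282.0*I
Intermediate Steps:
Z(f) = 3 + f
p = -12 + 6*I*√14 (p = -12 + 6*√((-5 + 3*0) - 9) = -12 + 6*√((-5 + 0) - 9) = -12 + 6*√(-5 - 9) = -12 + 6*√(-14) = -12 + 6*(I*√14) = -12 + 6*I*√14 ≈ -12.0 + 22.45*I)
(p*Z(U(-4, P)))*214 = ((-12 + 6*I*√14)*(3 + (-4)²))*214 = ((-12 + 6*I*√14)*(3 + 16))*214 = ((-12 + 6*I*√14)*19)*214 = (-228 + 114*I*√14)*214 = -48792 + 24396*I*√14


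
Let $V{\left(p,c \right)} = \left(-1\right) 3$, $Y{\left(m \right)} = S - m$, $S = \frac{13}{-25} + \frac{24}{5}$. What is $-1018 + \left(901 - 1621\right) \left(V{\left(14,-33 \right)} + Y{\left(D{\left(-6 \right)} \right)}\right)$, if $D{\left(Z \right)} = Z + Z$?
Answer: $- \frac{52898}{5} \approx -10580.0$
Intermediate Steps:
$S = \frac{107}{25}$ ($S = 13 \left(- \frac{1}{25}\right) + 24 \cdot \frac{1}{5} = - \frac{13}{25} + \frac{24}{5} = \frac{107}{25} \approx 4.28$)
$D{\left(Z \right)} = 2 Z$
$Y{\left(m \right)} = \frac{107}{25} - m$
$V{\left(p,c \right)} = -3$
$-1018 + \left(901 - 1621\right) \left(V{\left(14,-33 \right)} + Y{\left(D{\left(-6 \right)} \right)}\right) = -1018 + \left(901 - 1621\right) \left(-3 - \left(- \frac{107}{25} + 2 \left(-6\right)\right)\right) = -1018 - 720 \left(-3 + \left(\frac{107}{25} - -12\right)\right) = -1018 - 720 \left(-3 + \left(\frac{107}{25} + 12\right)\right) = -1018 - 720 \left(-3 + \frac{407}{25}\right) = -1018 - \frac{47808}{5} = - \frac{52898}{5}$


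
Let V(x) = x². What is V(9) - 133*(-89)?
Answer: 11918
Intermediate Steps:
V(9) - 133*(-89) = 9² - 133*(-89) = 81 + 11837 = 11918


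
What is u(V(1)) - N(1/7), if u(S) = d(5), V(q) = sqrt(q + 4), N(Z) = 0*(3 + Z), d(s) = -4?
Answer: -4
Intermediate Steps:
N(Z) = 0
V(q) = sqrt(4 + q)
u(S) = -4
u(V(1)) - N(1/7) = -4 - 1*0 = -4 + 0 = -4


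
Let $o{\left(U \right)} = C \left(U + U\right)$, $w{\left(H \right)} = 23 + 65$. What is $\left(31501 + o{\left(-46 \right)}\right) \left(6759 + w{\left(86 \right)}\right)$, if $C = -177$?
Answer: $327183895$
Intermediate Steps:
$w{\left(H \right)} = 88$
$o{\left(U \right)} = - 354 U$ ($o{\left(U \right)} = - 177 \left(U + U\right) = - 177 \cdot 2 U = - 354 U$)
$\left(31501 + o{\left(-46 \right)}\right) \left(6759 + w{\left(86 \right)}\right) = \left(31501 - -16284\right) \left(6759 + 88\right) = \left(31501 + 16284\right) 6847 = 47785 \cdot 6847 = 327183895$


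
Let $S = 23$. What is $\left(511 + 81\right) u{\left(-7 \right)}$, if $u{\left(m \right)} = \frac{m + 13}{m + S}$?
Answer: $222$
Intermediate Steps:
$u{\left(m \right)} = \frac{13 + m}{23 + m}$ ($u{\left(m \right)} = \frac{m + 13}{m + 23} = \frac{13 + m}{23 + m}$)
$\left(511 + 81\right) u{\left(-7 \right)} = \left(511 + 81\right) \frac{13 - 7}{23 - 7} = 592 \cdot \frac{1}{16} \cdot 6 = 592 \cdot \frac{3}{8} = 222$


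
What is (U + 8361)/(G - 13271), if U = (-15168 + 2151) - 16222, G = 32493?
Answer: -10439/9611 ≈ -1.0862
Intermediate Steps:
U = -29239 (U = -13017 - 16222 = -29239)
(U + 8361)/(G - 13271) = (-29239 + 8361)/(32493 - 13271) = -20878/19222 = -20878*1/19222 = -10439/9611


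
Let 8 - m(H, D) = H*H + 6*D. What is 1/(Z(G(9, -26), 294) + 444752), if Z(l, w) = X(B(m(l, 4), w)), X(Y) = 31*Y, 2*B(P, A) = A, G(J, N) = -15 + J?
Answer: 1/449309 ≈ 2.2256e-6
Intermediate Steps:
m(H, D) = 8 - H² - 6*D (m(H, D) = 8 - (H*H + 6*D) = 8 - (H² + 6*D) = 8 + (-H² - 6*D) = 8 - H² - 6*D)
B(P, A) = A/2
Z(l, w) = 31*w/2 (Z(l, w) = 31*(w/2) = 31*w/2)
1/(Z(G(9, -26), 294) + 444752) = 1/((31/2)*294 + 444752) = 1/(4557 + 444752) = 1/449309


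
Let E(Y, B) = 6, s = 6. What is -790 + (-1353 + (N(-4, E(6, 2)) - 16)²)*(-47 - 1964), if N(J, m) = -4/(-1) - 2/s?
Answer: 21727778/9 ≈ 2.4142e+6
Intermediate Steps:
N(J, m) = 11/3 (N(J, m) = -4/(-1) - 2/6 = -4*(-1) - 2*⅙ = 4 - ⅓ = 11/3)
-790 + (-1353 + (N(-4, E(6, 2)) - 16)²)*(-47 - 1964) = -790 + (-1353 + (11/3 - 16)²)*(-47 - 1964) = -790 + (-1353 + (-37/3)²)*(-2011) = -790 + (-1353 + 1369/9)*(-2011) = -790 - 10808/9*(-2011) = -790 + 21734888/9 = 21727778/9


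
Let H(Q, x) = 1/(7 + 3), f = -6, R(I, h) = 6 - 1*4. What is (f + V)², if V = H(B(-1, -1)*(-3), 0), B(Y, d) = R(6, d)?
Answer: 3481/100 ≈ 34.810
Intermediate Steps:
R(I, h) = 2 (R(I, h) = 6 - 4 = 2)
B(Y, d) = 2
H(Q, x) = ⅒ (H(Q, x) = 1/10 = ⅒)
V = ⅒ ≈ 0.10000
(f + V)² = (-6 + ⅒)² = (-59/10)² = 3481/100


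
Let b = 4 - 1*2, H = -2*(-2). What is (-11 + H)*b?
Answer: -14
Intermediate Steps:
H = 4
b = 2 (b = 4 - 2 = 2)
(-11 + H)*b = (-11 + 4)*2 = -7*2 = -14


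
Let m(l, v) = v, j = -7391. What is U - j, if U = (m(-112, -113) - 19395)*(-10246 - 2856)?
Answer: 255601207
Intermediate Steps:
U = 255593816 (U = (-113 - 19395)*(-10246 - 2856) = -19508*(-13102) = 255593816)
U - j = 255593816 - 1*(-7391) = 255593816 + 7391 = 255601207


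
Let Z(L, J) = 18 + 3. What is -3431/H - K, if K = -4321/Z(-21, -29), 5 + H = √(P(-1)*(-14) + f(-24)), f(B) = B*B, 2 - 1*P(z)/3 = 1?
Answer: 1839134/10689 - 3431*√534/509 ≈ 16.292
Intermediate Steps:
P(z) = 3 (P(z) = 6 - 3*1 = 6 - 3 = 3)
f(B) = B²
Z(L, J) = 21
H = -5 + √534 (H = -5 + √(3*(-14) + (-24)²) = -5 + √(-42 + 576) = -5 + √534 ≈ 18.108)
K = -4321/21 ≈ -205.76
-3431/H - K = -3431/(-5 + √534) - 1*(-4321/21) = -3431/(-5 + √534) + 4321/21 = 4321/21 - 3431/(-5 + √534)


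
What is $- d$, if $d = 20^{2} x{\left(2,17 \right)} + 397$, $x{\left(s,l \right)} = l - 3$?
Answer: $-5997$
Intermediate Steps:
$x{\left(s,l \right)} = -3 + l$ ($x{\left(s,l \right)} = l - 3 = -3 + l$)
$d = 5997$ ($d = 20^{2} \left(-3 + 17\right) + 397 = 400 \cdot 14 + 397 = 5600 + 397 = 5997$)
$- d = \left(-1\right) 5997 = -5997$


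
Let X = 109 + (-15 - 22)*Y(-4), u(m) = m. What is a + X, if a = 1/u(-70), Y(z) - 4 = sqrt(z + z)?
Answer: -2731/70 - 74*I*sqrt(2) ≈ -39.014 - 104.65*I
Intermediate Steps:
Y(z) = 4 + sqrt(2)*sqrt(z) (Y(z) = 4 + sqrt(z + z) = 4 + sqrt(2*z) = 4 + sqrt(2)*sqrt(z))
a = -1/70 (a = 1/(-70) = -1/70 ≈ -0.014286)
X = -39 - 74*I*sqrt(2) (X = 109 + (-15 - 22)*(4 + sqrt(2)*sqrt(-4)) = 109 - 37*(4 + sqrt(2)*(2*I)) = 109 - 37*(4 + 2*I*sqrt(2)) = 109 + (-148 - 74*I*sqrt(2)) = -39 - 74*I*sqrt(2) ≈ -39.0 - 104.65*I)
a + X = -1/70 + (-39 - 74*I*sqrt(2)) = -2731/70 - 74*I*sqrt(2)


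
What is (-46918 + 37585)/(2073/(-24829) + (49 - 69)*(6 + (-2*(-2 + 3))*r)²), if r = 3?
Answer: 77243019/691 ≈ 1.1178e+5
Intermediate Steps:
(-46918 + 37585)/(2073/(-24829) + (49 - 69)*(6 + (-2*(-2 + 3))*r)²) = (-46918 + 37585)/(2073/(-24829) + (49 - 69)*(6 - 2*(-2 + 3)*3)²) = -9333/(2073*(-1/24829) - 20*(6 - 2*1*3)²) = -9333/(-2073/24829 - 20*(6 - 2*3)²) = -9333/(-2073/24829 - 20*(6 - 6)²) = -9333/(-2073/24829 - 20*0²) = -9333/(-2073/24829 - 20*0) = -9333/(-2073/24829 + 0) = -9333/(-2073/24829) = -9333*(-24829/2073) = 77243019/691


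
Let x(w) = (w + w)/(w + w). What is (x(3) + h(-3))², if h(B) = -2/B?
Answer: 25/9 ≈ 2.7778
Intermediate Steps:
x(w) = 1 (x(w) = (2*w)/((2*w)) = (2*w)*(1/(2*w)) = 1)
(x(3) + h(-3))² = (1 - 2/(-3))² = (1 - 2*(-⅓))² = (1 + ⅔)² = (5/3)² = 25/9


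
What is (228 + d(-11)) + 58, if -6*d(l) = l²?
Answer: 1595/6 ≈ 265.83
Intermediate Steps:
d(l) = -l²/6
(228 + d(-11)) + 58 = (228 - ⅙*(-11)²) + 58 = (228 - ⅙*121) + 58 = (228 - 121/6) + 58 = 1247/6 + 58 = 1595/6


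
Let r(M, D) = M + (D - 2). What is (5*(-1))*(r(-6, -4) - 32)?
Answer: 220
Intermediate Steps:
r(M, D) = -2 + D + M (r(M, D) = M + (-2 + D) = -2 + D + M)
(5*(-1))*(r(-6, -4) - 32) = (5*(-1))*((-2 - 4 - 6) - 32) = -5*(-12 - 32) = -5*(-44) = 220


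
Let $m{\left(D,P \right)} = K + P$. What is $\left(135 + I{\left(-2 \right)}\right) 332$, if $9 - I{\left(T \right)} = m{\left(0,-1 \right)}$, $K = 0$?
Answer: $48140$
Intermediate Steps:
$m{\left(D,P \right)} = P$ ($m{\left(D,P \right)} = 0 + P = P$)
$I{\left(T \right)} = 10$ ($I{\left(T \right)} = 9 - -1 = 9 + 1 = 10$)
$\left(135 + I{\left(-2 \right)}\right) 332 = \left(135 + 10\right) 332 = 145 \cdot 332 = 48140$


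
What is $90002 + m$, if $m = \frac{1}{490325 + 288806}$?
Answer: $\frac{70123348263}{779131} \approx 90002.0$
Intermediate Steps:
$m = \frac{1}{779131} \approx 1.2835 \cdot 10^{-6}$
$90002 + m = 90002 + \frac{1}{779131} = \frac{70123348263}{779131}$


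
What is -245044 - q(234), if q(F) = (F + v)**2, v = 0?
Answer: -299800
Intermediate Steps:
q(F) = F**2 (q(F) = (F + 0)**2 = F**2)
-245044 - q(234) = -245044 - 1*234**2 = -245044 - 1*54756 = -245044 - 54756 = -299800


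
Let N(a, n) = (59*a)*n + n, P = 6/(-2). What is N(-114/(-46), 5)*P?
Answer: -50790/23 ≈ -2208.3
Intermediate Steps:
P = -3 (P = 6*(-½) = -3)
N(a, n) = n + 59*a*n (N(a, n) = 59*a*n + n = n + 59*a*n)
N(-114/(-46), 5)*P = (5*(1 + 59*(-114/(-46))))*(-3) = (5*(1 + 59*(-114*(-1/46))))*(-3) = (5*(1 + 59*(57/23)))*(-3) = (5*(1 + 3363/23))*(-3) = (5*(3386/23))*(-3) = (16930/23)*(-3) = -50790/23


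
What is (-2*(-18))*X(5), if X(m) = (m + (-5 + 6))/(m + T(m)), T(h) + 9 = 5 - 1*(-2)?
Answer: 72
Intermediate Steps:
T(h) = -2 (T(h) = -9 + (5 - 1*(-2)) = -9 + (5 + 2) = -9 + 7 = -2)
X(m) = (1 + m)/(-2 + m) (X(m) = (m + (-5 + 6))/(m - 2) = (m + 1)/(-2 + m) = (1 + m)/(-2 + m))
(-2*(-18))*X(5) = (-2*(-18))*((1 + 5)/(-2 + 5)) = 36*(6/3) = 36*((1/3)*6) = 36*2 = 72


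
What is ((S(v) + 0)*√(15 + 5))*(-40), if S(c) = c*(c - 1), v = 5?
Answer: -1600*√5 ≈ -3577.7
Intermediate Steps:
S(c) = c*(-1 + c)
((S(v) + 0)*√(15 + 5))*(-40) = ((5*(-1 + 5) + 0)*√(15 + 5))*(-40) = ((5*4 + 0)*√20)*(-40) = ((20 + 0)*(2*√5))*(-40) = (20*(2*√5))*(-40) = (40*√5)*(-40) = -1600*√5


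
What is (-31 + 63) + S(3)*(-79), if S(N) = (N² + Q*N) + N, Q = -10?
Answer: 1454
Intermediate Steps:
S(N) = N² - 9*N (S(N) = (N² - 10*N) + N = N² - 9*N)
(-31 + 63) + S(3)*(-79) = (-31 + 63) + (3*(-9 + 3))*(-79) = 32 + (3*(-6))*(-79) = 32 - 18*(-79) = 32 + 1422 = 1454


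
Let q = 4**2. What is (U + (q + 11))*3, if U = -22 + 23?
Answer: 84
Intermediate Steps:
q = 16
U = 1
(U + (q + 11))*3 = (1 + (16 + 11))*3 = (1 + 27)*3 = 28*3 = 84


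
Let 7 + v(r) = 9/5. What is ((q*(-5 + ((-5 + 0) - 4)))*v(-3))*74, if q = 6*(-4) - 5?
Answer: -781144/5 ≈ -1.5623e+5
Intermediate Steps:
v(r) = -26/5 (v(r) = -7 + 9/5 = -26/5)
q = -29 (q = -24 - 5 = -29)
((q*(-5 + ((-5 + 0) - 4)))*v(-3))*74 = (-29*(-5 + ((-5 + 0) - 4))*(-26/5))*74 = (-29*(-5 + (-5 - 4))*(-26/5))*74 = (-29*(-5 - 9)*(-26/5))*74 = (-29*(-14)*(-26/5))*74 = (406*(-26/5))*74 = -10556/5*74 = -781144/5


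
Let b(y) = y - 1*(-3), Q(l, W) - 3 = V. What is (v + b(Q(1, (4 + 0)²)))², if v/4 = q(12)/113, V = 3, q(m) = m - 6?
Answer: 1083681/12769 ≈ 84.868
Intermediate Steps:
q(m) = -6 + m
Q(l, W) = 6 (Q(l, W) = 3 + 3 = 6)
v = 24/113 (v = 4*((-6 + 12)/113) = 4*(6*(1/113)) = 4*(6/113) = 24/113 ≈ 0.21239)
b(y) = 3 + y (b(y) = y + 3 = 3 + y)
(v + b(Q(1, (4 + 0)²)))² = (24/113 + (3 + 6))² = (24/113 + 9)² = (1041/113)² = 1083681/12769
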